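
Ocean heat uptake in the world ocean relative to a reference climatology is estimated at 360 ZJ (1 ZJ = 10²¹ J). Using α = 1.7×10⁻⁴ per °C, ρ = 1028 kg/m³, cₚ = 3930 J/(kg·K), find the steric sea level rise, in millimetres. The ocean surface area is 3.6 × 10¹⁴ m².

42.1 mm

Per unit area: Q = 360×10²¹ / (3.6×10¹⁴) = 1×10⁹ J/m²
Δh = αQ/(ρcₚ) = 1.7×10⁻⁴ × 1×10⁹ / (1028 × 3930) ≈ 0.042079 m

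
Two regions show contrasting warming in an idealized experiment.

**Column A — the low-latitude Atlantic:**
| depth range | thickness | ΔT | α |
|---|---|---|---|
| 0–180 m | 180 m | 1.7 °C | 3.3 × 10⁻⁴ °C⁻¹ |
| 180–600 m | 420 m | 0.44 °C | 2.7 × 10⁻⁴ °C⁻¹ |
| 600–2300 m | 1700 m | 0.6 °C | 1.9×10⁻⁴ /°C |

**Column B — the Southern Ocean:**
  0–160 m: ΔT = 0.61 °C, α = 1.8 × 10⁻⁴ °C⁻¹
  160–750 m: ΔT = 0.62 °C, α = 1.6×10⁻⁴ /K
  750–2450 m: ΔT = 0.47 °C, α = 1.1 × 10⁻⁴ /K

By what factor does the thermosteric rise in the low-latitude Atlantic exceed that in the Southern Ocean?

A 1.7 × 180 × 3.3×10⁻⁴ = 0.10098 m
A 420 × 0.44 × 2.7×10⁻⁴ = 0.049896 m
A 600–2300 m: 1700 × 1.9×10⁻⁴ × 0.6 = 0.19380 m
A total: 0.344676 m
B 1.8×10⁻⁴ × 160 × 0.61 = 0.017568 m
B 160–750 m: 590 × 1.6×10⁻⁴ × 0.62 = 0.058528 m
B Layer 3: 1700 × 0.47 × 1.1×10⁻⁴ = 0.08789 m
B total: 0.163986 m
Ratio: 0.344676 / 0.163986 ≈ 2.102

≈ 2.1×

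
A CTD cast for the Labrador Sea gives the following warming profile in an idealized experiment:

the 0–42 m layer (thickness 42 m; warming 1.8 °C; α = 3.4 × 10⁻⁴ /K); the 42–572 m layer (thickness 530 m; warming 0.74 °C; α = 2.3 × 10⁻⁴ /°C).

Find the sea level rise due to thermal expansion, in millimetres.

Layer 1: 42 × 3.4×10⁻⁴ × 1.8 = 0.025704 m
2.3×10⁻⁴ × 530 × 0.74 = 0.090206 m
Δh = 0.025704 + 0.090206 = 0.11591 m ≈ 116 mm

Δh = 116 mm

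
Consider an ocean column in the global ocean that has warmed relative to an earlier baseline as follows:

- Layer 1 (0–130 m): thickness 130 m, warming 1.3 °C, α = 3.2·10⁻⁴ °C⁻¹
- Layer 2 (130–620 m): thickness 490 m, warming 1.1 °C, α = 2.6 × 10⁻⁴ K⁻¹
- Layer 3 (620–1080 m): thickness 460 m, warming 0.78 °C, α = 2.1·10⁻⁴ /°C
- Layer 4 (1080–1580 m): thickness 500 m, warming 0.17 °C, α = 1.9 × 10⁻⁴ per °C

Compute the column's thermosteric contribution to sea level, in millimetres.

Layer 1: 1.3 × 3.2×10⁻⁴ × 130 = 0.05408 m
490 × 2.6×10⁻⁴ × 1.1 = 0.14014 m
620–1080 m: 2.1×10⁻⁴ × 0.78 × 460 = 0.075348 m
1.9×10⁻⁴ × 500 × 0.17 = 0.01615 m
Δh = 0.05408 + 0.14014 + 0.075348 + 0.01615 = 0.285718 m ≈ 286 mm

about 286 mm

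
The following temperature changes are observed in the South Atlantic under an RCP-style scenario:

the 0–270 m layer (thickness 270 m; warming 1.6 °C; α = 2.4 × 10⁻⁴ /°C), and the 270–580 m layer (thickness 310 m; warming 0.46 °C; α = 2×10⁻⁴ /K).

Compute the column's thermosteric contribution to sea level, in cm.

0–270 m: 270 × 2.4×10⁻⁴ × 1.6 = 0.10368 m
270–580 m: 310 × 0.46 × 2×10⁻⁴ = 0.02852 m
Δh = 0.10368 + 0.02852 = 0.13220 m ≈ 13.2 cm

13.2 cm of thermosteric rise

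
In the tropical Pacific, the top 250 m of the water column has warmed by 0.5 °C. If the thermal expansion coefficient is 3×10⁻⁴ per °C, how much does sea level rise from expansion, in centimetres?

3.8 cm of thermosteric rise

Δh = αΔT·H = 3×10⁻⁴ × 0.5 × 250 = 0.03750 m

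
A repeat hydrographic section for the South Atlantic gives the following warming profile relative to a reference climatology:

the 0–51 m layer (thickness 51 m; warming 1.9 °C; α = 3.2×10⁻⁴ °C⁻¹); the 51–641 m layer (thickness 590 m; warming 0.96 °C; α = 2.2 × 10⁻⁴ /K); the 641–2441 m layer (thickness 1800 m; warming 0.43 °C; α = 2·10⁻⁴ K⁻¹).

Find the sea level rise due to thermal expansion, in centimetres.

31 cm of thermosteric rise

Layer 1: 51 × 3.2×10⁻⁴ × 1.9 = 0.031008 m
51–641 m: 2.2×10⁻⁴ × 0.96 × 590 = 0.124608 m
0.43 × 1800 × 2×10⁻⁴ = 0.15480 m
Δh = 0.031008 + 0.124608 + 0.15480 = 0.310416 m ≈ 31 cm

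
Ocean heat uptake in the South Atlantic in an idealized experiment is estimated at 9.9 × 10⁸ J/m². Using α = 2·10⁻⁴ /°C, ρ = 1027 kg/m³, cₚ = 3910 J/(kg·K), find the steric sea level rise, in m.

about 0.049 m

Δh = αQ/(ρcₚ) = 2×10⁻⁴ × 9.9×10⁸ / (1027 × 3910) ≈ 0.049308 m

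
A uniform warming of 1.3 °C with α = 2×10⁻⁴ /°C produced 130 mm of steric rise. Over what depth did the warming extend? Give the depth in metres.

H ≈ 500 m

H = Δh/(αΔT) = 0.13 / (2×10⁻⁴ × 1.3) = 500.0 m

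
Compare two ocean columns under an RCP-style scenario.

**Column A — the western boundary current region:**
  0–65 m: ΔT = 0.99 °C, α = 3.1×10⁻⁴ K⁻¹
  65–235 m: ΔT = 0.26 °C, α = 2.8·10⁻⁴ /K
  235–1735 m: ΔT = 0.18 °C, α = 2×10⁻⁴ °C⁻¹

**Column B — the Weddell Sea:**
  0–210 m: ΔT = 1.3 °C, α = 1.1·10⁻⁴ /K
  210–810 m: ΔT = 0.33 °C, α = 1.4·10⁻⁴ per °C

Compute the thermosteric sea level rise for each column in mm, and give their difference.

A: 86.3 mm; B: 57.8 mm; difference 28.6 mm

A 0–65 m: 65 × 0.99 × 3.1×10⁻⁴ = 0.0199485 m
A 65–235 m: 170 × 2.8×10⁻⁴ × 0.26 = 0.012376 m
A 1500 × 0.18 × 2×10⁻⁴ = 0.05400 m
A total: 0.0863245 m
B Layer 1: 1.3 × 210 × 1.1×10⁻⁴ = 0.03003 m
B 210–810 m: 0.33 × 1.4×10⁻⁴ × 600 = 0.02772 m
B total: 0.05775 m
Difference: 0.0863245 − 0.05775 = 0.0285745 m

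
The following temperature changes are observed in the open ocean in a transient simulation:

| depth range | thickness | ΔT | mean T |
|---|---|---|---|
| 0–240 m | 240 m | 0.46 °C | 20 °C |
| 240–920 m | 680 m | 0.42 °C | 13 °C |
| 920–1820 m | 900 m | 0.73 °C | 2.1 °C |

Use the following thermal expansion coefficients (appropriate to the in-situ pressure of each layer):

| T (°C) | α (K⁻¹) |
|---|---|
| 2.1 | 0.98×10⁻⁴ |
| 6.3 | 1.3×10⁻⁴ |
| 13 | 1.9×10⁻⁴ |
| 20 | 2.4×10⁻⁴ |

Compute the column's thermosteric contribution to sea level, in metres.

0.145 m

Layer 1 at 20 °C → α = 2.4×10⁻⁴ K⁻¹
Layer 2 at 13 °C → α = 1.9×10⁻⁴ K⁻¹
Layer 3 at 2.1 °C → α = 0.98×10⁻⁴ K⁻¹
0.46 × 2.4×10⁻⁴ × 240 = 0.026496 m
240–920 m: 0.42 × 680 × 1.9×10⁻⁴ = 0.054264 m
920–1820 m: 900 × 0.98×10⁻⁴ × 0.73 = 0.064386 m
Δh = 0.026496 + 0.054264 + 0.064386 = 0.145146 m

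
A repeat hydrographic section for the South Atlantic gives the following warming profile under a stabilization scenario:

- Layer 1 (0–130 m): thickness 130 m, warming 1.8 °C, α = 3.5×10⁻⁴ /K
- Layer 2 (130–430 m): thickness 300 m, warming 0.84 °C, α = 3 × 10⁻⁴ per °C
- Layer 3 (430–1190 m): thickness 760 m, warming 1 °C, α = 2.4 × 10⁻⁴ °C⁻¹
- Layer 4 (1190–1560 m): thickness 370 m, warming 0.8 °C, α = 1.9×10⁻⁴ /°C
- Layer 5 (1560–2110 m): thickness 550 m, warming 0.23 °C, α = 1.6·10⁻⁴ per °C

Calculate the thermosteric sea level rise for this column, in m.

1.8 × 130 × 3.5×10⁻⁴ = 0.08190 m
130–430 m: 0.84 × 300 × 3×10⁻⁴ = 0.07560 m
1 × 2.4×10⁻⁴ × 760 = 0.18240 m
1190–1560 m: 0.8 × 1.9×10⁻⁴ × 370 = 0.05624 m
0.23 × 550 × 1.6×10⁻⁴ = 0.02024 m
Δh = 0.08190 + 0.07560 + 0.18240 + 0.05624 + 0.02024 = 0.41638 m ≈ 0.42 m

Δh = 0.42 m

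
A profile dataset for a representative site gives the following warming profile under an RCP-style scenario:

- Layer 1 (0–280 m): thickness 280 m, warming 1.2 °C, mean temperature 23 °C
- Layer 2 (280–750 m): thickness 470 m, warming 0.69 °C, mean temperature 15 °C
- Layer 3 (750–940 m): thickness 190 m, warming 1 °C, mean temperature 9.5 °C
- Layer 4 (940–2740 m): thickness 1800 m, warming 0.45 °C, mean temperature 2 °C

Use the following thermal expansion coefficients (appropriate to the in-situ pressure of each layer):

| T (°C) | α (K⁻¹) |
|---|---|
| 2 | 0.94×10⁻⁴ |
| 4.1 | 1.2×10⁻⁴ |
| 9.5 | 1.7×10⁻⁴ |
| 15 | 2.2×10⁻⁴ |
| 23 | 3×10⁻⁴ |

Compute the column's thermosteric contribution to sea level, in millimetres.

Layer 1 at 23 °C → α = 3×10⁻⁴ K⁻¹
Layer 2 at 15 °C → α = 2.2×10⁻⁴ K⁻¹
Layer 3 at 9.5 °C → α = 1.7×10⁻⁴ K⁻¹
Layer 4 at 2 °C → α = 0.94×10⁻⁴ K⁻¹
0–280 m: 3×10⁻⁴ × 280 × 1.2 = 0.10080 m
470 × 0.69 × 2.2×10⁻⁴ = 0.071346 m
Layer 3: 1.7×10⁻⁴ × 1 × 190 = 0.03230 m
940–2740 m: 0.45 × 1800 × 0.94×10⁻⁴ = 0.07614 m
Δh = 0.10080 + 0.071346 + 0.03230 + 0.07614 = 0.280586 m

about 280 mm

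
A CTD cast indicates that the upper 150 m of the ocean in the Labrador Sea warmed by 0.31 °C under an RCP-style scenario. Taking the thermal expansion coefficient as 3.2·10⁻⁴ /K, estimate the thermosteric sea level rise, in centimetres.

1.49 cm of thermosteric rise

Δh = αΔT·H = 3.2×10⁻⁴ × 0.31 × 150 = 0.01488 m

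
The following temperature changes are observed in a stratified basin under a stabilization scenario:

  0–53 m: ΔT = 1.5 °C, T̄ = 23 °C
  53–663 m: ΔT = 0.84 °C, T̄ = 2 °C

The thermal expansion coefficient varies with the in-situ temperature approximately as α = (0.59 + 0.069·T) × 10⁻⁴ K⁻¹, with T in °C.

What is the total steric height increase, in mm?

Δh = 54.6 mm

Layer 1: α = (0.59 + 0.069×23)×10⁻⁴ = 2.177×10⁻⁴ K⁻¹
Layer 2: α = (0.59 + 0.069×2)×10⁻⁴ = 0.728×10⁻⁴ K⁻¹
Layer 1: 1.5 × 2.177×10⁻⁴ × 53 = 0.01730715 m
Layer 2: 0.728×10⁻⁴ × 610 × 0.84 = 0.03730272 m
Δh = 0.01730715 + 0.03730272 = 0.05460987 m ≈ 54.6 mm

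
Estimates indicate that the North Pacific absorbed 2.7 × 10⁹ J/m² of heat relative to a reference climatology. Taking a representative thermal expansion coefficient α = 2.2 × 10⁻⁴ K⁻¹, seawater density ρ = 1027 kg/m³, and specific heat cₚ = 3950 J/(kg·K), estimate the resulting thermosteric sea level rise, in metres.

Δh ≈ 0.15 m

Δh = αQ/(ρcₚ) = 2.2×10⁻⁴ × 2.7×10⁹ / (1027 × 3950) ≈ 0.14643 m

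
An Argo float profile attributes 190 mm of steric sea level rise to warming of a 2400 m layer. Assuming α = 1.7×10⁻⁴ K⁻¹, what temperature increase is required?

ΔT = Δh/(αH) = 0.19 / (1.7×10⁻⁴ × 2400) ≈ 0.4657 °C

ΔT ≈ 0.466 °C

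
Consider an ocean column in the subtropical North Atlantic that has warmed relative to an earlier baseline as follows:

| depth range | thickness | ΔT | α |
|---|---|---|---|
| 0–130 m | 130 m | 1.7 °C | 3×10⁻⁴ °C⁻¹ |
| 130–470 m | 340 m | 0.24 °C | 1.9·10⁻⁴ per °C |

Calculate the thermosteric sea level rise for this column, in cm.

0–130 m: 3×10⁻⁴ × 1.7 × 130 = 0.06630 m
Layer 2: 340 × 0.24 × 1.9×10⁻⁴ = 0.015504 m
Δh = 0.06630 + 0.015504 = 0.081804 m

about 8.2 cm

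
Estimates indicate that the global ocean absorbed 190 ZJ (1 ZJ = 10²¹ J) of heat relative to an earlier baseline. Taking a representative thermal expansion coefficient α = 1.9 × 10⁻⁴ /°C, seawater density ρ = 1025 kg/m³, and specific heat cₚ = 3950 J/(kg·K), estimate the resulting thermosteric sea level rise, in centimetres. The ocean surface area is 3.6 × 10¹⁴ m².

Δh = 2.48 cm

Per unit area: Q = 190×10²¹ / (3.6×10¹⁴) ≈ 5.278×10⁸ J/m²
Δh = αQ/(ρcₚ) = 1.9×10⁻⁴ × 5.278×10⁸ / (1025 × 3950) ≈ 0.024769 m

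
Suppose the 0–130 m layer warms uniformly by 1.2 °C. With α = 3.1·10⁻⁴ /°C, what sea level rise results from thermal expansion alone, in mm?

Δh = αΔT·H = 3.1×10⁻⁴ × 1.2 × 130 = 0.04836 m

48.4 mm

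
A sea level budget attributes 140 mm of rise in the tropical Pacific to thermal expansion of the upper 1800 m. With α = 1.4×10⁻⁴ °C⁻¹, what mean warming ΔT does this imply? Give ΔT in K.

ΔT = Δh/(αH) = 0.14 / (1.4×10⁻⁴ × 1800) ≈ 0.5556 K

about 0.556 K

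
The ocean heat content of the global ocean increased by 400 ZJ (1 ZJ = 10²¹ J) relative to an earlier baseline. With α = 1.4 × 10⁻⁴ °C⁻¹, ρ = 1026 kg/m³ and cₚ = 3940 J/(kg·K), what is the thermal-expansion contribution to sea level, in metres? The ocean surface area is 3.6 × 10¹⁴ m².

Per unit area: Q = 400×10²¹ / (3.6×10¹⁴) ≈ 1.111×10⁹ J/m²
Δh = αQ/(ρcₚ) = 1.4×10⁻⁴ × 1.111×10⁹ / (1026 × 3940) ≈ 0.038477 m

0.0385 m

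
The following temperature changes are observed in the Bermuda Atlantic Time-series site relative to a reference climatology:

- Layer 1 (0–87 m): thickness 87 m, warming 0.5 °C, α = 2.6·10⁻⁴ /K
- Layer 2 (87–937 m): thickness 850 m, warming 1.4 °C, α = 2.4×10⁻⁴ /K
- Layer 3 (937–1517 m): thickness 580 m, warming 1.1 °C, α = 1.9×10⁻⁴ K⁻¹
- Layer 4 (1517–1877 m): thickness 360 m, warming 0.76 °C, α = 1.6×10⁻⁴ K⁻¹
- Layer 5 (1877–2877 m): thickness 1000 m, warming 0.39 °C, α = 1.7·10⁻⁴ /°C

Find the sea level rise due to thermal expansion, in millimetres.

528 mm of thermosteric rise

Layer 1: 0.5 × 87 × 2.6×10⁻⁴ = 0.01131 m
Layer 2: 1.4 × 2.4×10⁻⁴ × 850 = 0.28560 m
Layer 3: 1.9×10⁻⁴ × 1.1 × 580 = 0.12122 m
1517–1877 m: 360 × 1.6×10⁻⁴ × 0.76 = 0.043776 m
1877–2877 m: 0.39 × 1000 × 1.7×10⁻⁴ = 0.06630 m
Δh = 0.01131 + 0.28560 + 0.12122 + 0.043776 + 0.06630 = 0.528206 m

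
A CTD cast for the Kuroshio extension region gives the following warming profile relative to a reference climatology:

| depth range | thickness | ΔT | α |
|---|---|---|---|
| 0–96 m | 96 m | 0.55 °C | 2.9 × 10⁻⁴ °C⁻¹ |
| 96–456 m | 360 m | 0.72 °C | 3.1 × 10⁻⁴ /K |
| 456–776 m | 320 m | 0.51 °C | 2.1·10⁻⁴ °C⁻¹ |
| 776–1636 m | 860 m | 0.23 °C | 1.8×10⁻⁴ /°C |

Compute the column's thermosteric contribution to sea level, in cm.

0–96 m: 0.55 × 96 × 2.9×10⁻⁴ = 0.015312 m
Layer 2: 0.72 × 360 × 3.1×10⁻⁴ = 0.080352 m
2.1×10⁻⁴ × 320 × 0.51 = 0.034272 m
1.8×10⁻⁴ × 860 × 0.23 = 0.035604 m
Δh = 0.015312 + 0.080352 + 0.034272 + 0.035604 = 0.16554 m

16.6 cm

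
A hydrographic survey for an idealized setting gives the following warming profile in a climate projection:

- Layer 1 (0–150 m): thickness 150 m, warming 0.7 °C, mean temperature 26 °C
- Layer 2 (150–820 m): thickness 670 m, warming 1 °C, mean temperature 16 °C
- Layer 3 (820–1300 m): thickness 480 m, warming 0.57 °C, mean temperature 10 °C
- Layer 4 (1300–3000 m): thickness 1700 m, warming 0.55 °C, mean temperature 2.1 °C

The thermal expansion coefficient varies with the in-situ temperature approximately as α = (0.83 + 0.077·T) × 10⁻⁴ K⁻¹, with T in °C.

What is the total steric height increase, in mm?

Δh = 300 mm

Layer 1: α = (0.83 + 0.077×26)×10⁻⁴ = 2.832×10⁻⁴ K⁻¹
Layer 2: α = (0.83 + 0.077×16)×10⁻⁴ = 2.062×10⁻⁴ K⁻¹
Layer 3: α = (0.83 + 0.077×10)×10⁻⁴ = 1.6×10⁻⁴ K⁻¹
Layer 4: α = (0.83 + 0.077×2.1)×10⁻⁴ = 0.9917×10⁻⁴ K⁻¹
Layer 1: 150 × 0.7 × 2.832×10⁻⁴ = 0.029736 m
150–820 m: 1 × 670 × 2.062×10⁻⁴ = 0.138154 m
1.6×10⁻⁴ × 0.57 × 480 = 0.043776 m
0.9917×10⁻⁴ × 1700 × 0.55 = 0.09272395 m
Δh = 0.029736 + 0.138154 + 0.043776 + 0.09272395 = 0.30438995 m ≈ 300 mm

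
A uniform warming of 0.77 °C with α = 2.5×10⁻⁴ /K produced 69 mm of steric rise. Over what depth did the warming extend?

H = Δh/(αΔT) = 0.069 / (2.5×10⁻⁴ × 0.77) ≈ 358.4 m

358 m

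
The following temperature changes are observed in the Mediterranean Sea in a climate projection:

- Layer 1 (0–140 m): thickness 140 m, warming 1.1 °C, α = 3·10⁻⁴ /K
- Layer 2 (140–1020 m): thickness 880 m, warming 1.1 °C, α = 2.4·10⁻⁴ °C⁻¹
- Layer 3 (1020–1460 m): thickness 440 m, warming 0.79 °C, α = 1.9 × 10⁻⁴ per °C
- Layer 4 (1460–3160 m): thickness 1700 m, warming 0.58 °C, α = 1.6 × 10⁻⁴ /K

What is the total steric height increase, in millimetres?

502 mm of thermosteric rise

0–140 m: 3×10⁻⁴ × 1.1 × 140 = 0.04620 m
140–1020 m: 1.1 × 880 × 2.4×10⁻⁴ = 0.23232 m
1020–1460 m: 1.9×10⁻⁴ × 0.79 × 440 = 0.066044 m
Layer 4: 1700 × 1.6×10⁻⁴ × 0.58 = 0.15776 m
Δh = 0.04620 + 0.23232 + 0.066044 + 0.15776 = 0.502324 m ≈ 502 mm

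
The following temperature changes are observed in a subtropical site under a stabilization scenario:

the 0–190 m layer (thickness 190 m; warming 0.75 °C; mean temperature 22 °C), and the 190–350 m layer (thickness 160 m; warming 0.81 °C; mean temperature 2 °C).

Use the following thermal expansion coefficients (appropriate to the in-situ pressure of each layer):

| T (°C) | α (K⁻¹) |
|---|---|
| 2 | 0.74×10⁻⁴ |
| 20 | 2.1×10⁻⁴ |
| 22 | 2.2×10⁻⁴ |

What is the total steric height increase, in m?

Layer 1 at 22 °C → α = 2.2×10⁻⁴ K⁻¹
Layer 2 at 2 °C → α = 0.74×10⁻⁴ K⁻¹
0–190 m: 0.75 × 2.2×10⁻⁴ × 190 = 0.03135 m
Layer 2: 160 × 0.74×10⁻⁴ × 0.81 = 0.0095904 m
Δh = 0.03135 + 0.0095904 = 0.0409404 m

Δh ≈ 0.0409 m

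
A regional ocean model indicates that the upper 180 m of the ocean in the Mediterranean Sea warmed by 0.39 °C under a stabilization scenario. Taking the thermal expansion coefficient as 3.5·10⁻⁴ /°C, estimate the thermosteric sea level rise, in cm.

Δh = αΔT·H = 3.5×10⁻⁴ × 0.39 × 180 = 0.02457 m

Δh ≈ 2.5 cm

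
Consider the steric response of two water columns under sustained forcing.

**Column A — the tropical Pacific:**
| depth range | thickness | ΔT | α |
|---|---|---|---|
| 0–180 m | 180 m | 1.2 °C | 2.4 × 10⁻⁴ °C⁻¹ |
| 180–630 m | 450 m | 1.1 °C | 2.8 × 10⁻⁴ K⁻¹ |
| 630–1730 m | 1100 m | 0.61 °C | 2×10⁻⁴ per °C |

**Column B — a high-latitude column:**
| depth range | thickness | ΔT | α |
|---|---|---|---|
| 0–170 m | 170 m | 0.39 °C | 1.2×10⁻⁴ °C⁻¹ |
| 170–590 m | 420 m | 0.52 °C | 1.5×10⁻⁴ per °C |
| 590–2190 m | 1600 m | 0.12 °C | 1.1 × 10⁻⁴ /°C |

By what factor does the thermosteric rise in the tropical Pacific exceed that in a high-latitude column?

A Layer 1: 1.2 × 2.4×10⁻⁴ × 180 = 0.05184 m
A Layer 2: 1.1 × 2.8×10⁻⁴ × 450 = 0.13860 m
A 2×10⁻⁴ × 0.61 × 1100 = 0.13420 m
A total: 0.32464 m
B 0–170 m: 1.2×10⁻⁴ × 0.39 × 170 = 0.007956 m
B 170–590 m: 0.52 × 420 × 1.5×10⁻⁴ = 0.03276 m
B 1.1×10⁻⁴ × 1600 × 0.12 = 0.02112 m
B total: 0.061836 m
Ratio: 0.32464 / 0.061836 ≈ 5.250

5.25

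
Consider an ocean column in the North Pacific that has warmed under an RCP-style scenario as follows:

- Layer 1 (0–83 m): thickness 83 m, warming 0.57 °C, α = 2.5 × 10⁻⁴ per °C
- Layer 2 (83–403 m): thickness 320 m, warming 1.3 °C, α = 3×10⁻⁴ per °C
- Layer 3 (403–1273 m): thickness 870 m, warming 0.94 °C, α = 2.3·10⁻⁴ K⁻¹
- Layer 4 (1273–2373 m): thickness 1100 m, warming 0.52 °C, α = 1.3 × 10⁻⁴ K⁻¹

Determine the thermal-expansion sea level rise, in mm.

Layer 1: 0.57 × 2.5×10⁻⁴ × 83 = 0.0118275 m
83–403 m: 1.3 × 3×10⁻⁴ × 320 = 0.12480 m
Layer 3: 2.3×10⁻⁴ × 0.94 × 870 = 0.188094 m
1100 × 0.52 × 1.3×10⁻⁴ = 0.07436 m
Δh = 0.0118275 + 0.12480 + 0.188094 + 0.07436 = 0.3990815 m ≈ 399 mm

Δh ≈ 399 mm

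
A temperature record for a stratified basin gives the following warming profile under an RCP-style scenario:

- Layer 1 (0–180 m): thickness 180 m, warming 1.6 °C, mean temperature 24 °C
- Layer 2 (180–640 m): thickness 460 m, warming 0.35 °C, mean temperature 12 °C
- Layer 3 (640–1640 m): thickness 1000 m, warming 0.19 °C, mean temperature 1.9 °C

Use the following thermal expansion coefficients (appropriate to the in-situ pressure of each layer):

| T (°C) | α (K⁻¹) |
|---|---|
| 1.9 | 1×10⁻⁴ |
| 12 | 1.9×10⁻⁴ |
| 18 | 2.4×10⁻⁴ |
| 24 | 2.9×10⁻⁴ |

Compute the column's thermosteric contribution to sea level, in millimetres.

130 mm of thermosteric rise

Layer 1 at 24 °C → α = 2.9×10⁻⁴ K⁻¹
Layer 2 at 12 °C → α = 1.9×10⁻⁴ K⁻¹
Layer 3 at 1.9 °C → α = 1×10⁻⁴ K⁻¹
1.6 × 180 × 2.9×10⁻⁴ = 0.08352 m
180–640 m: 1.9×10⁻⁴ × 0.35 × 460 = 0.03059 m
640–1640 m: 1×10⁻⁴ × 1000 × 0.19 = 0.01900 m
Δh = 0.08352 + 0.03059 + 0.01900 = 0.13311 m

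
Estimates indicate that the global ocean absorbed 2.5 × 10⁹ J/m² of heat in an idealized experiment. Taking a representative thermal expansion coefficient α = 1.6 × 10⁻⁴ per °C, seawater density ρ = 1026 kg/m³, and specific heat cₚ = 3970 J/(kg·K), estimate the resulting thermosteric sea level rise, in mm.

Δh ≈ 98.2 mm

Δh = αQ/(ρcₚ) = 1.6×10⁻⁴ × 2.5×10⁹ / (1026 × 3970) ≈ 0.098202 m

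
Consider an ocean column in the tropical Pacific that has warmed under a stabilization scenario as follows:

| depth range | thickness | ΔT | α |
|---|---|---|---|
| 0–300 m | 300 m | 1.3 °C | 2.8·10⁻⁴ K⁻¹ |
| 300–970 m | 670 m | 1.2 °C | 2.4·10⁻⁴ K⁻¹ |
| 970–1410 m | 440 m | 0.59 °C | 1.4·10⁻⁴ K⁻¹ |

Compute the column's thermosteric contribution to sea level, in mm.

1.3 × 2.8×10⁻⁴ × 300 = 0.10920 m
1.2 × 2.4×10⁻⁴ × 670 = 0.19296 m
440 × 1.4×10⁻⁴ × 0.59 = 0.036344 m
Δh = 0.10920 + 0.19296 + 0.036344 = 0.338504 m

about 340 mm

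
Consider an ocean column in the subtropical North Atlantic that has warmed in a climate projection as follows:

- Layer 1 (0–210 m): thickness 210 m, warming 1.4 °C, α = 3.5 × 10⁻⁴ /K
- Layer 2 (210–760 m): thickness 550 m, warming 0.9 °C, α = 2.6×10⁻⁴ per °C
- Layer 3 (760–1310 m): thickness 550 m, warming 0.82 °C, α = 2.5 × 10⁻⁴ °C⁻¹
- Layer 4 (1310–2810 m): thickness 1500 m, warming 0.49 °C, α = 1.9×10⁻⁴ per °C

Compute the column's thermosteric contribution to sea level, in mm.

480 mm

3.5×10⁻⁴ × 1.4 × 210 = 0.10290 m
Layer 2: 0.9 × 2.6×10⁻⁴ × 550 = 0.12870 m
760–1310 m: 2.5×10⁻⁴ × 550 × 0.82 = 0.11275 m
1500 × 0.49 × 1.9×10⁻⁴ = 0.13965 m
Δh = 0.10290 + 0.12870 + 0.11275 + 0.13965 = 0.48400 m ≈ 480 mm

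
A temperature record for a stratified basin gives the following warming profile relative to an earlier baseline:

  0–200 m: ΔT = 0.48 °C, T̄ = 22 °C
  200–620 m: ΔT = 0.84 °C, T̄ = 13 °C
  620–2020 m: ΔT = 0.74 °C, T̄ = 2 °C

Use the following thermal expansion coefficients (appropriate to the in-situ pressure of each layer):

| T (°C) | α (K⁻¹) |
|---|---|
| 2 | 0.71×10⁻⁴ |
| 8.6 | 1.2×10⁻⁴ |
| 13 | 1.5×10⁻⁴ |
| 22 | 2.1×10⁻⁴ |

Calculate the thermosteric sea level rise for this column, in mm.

about 150 mm

Layer 1 at 22 °C → α = 2.1×10⁻⁴ K⁻¹
Layer 2 at 13 °C → α = 1.5×10⁻⁴ K⁻¹
Layer 3 at 2 °C → α = 0.71×10⁻⁴ K⁻¹
0–200 m: 2.1×10⁻⁴ × 0.48 × 200 = 0.02016 m
Layer 2: 1.5×10⁻⁴ × 420 × 0.84 = 0.05292 m
Layer 3: 0.74 × 0.71×10⁻⁴ × 1400 = 0.073556 m
Δh = 0.02016 + 0.05292 + 0.073556 = 0.146636 m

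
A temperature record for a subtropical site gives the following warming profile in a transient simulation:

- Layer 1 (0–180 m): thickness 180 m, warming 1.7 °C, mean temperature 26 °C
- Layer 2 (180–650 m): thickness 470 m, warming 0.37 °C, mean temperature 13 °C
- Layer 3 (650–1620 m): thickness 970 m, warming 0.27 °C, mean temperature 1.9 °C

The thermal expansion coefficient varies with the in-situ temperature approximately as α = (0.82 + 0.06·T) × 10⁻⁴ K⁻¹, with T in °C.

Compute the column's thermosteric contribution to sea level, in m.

Layer 1: α = (0.82 + 0.06×26)×10⁻⁴ = 2.38×10⁻⁴ K⁻¹
Layer 2: α = (0.82 + 0.06×13)×10⁻⁴ = 1.6×10⁻⁴ K⁻¹
Layer 3: α = (0.82 + 0.06×1.9)×10⁻⁴ = 0.934×10⁻⁴ K⁻¹
2.38×10⁻⁴ × 1.7 × 180 = 0.072828 m
1.6×10⁻⁴ × 0.37 × 470 = 0.027824 m
650–1620 m: 0.934×10⁻⁴ × 0.27 × 970 = 0.02446146 m
Δh = 0.072828 + 0.027824 + 0.02446146 = 0.12511346 m ≈ 0.125 m

0.125 m of thermosteric rise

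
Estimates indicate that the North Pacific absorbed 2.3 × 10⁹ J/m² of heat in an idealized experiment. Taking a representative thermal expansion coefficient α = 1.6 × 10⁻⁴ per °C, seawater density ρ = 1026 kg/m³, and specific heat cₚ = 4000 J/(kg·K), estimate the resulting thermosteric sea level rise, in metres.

Δh = αQ/(ρcₚ) = 1.6×10⁻⁴ × 2.3×10⁹ / (1026 × 4000) ≈ 0.089669 m

0.090 m of thermosteric rise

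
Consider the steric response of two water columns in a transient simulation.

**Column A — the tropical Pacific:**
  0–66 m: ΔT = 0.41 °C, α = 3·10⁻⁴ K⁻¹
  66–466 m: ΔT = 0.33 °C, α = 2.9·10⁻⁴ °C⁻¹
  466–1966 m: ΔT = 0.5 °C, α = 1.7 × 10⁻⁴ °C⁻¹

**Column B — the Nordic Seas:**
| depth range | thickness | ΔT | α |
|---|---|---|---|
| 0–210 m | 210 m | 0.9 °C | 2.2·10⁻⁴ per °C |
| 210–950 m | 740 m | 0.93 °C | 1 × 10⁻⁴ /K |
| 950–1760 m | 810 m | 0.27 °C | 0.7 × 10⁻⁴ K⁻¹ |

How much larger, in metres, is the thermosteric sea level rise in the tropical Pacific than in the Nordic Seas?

A 0–66 m: 0.41 × 66 × 3×10⁻⁴ = 0.008118 m
A 66–466 m: 400 × 0.33 × 2.9×10⁻⁴ = 0.03828 m
A 0.5 × 1500 × 1.7×10⁻⁴ = 0.12750 m
A total: 0.173898 m
B Layer 1: 0.9 × 2.2×10⁻⁴ × 210 = 0.04158 m
B 210–950 m: 740 × 0.93 × 1×10⁻⁴ = 0.06882 m
B Layer 3: 0.7×10⁻⁴ × 0.27 × 810 = 0.015309 m
B total: 0.125709 m
Difference: 0.173898 − 0.125709 = 0.048189 m

0.0482 m larger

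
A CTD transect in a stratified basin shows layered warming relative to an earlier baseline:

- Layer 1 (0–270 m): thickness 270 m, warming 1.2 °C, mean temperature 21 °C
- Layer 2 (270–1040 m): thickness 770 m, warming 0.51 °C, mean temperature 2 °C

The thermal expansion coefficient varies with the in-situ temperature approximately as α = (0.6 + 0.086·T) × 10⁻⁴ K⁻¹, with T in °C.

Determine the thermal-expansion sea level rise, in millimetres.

Layer 1: α = (0.6 + 0.086×21)×10⁻⁴ = 2.406×10⁻⁴ K⁻¹
Layer 2: α = (0.6 + 0.086×2)×10⁻⁴ = 0.772×10⁻⁴ K⁻¹
Layer 1: 2.406×10⁻⁴ × 270 × 1.2 = 0.0779544 m
0.51 × 770 × 0.772×10⁻⁴ = 0.03031644 m
Δh = 0.0779544 + 0.03031644 = 0.10827084 m

Δh ≈ 110 mm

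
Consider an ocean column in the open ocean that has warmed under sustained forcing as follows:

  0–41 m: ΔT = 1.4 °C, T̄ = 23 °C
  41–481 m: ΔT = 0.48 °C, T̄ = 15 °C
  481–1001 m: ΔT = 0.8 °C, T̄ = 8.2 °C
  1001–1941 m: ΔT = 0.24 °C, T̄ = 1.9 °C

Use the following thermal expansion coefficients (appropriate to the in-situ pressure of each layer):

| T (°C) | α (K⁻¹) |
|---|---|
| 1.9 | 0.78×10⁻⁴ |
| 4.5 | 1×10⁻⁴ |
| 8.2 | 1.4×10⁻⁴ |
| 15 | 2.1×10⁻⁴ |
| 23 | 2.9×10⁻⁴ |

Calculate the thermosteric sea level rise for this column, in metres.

Layer 1 at 23 °C → α = 2.9×10⁻⁴ K⁻¹
Layer 2 at 15 °C → α = 2.1×10⁻⁴ K⁻¹
Layer 3 at 8.2 °C → α = 1.4×10⁻⁴ K⁻¹
Layer 4 at 1.9 °C → α = 0.78×10⁻⁴ K⁻¹
1.4 × 41 × 2.9×10⁻⁴ = 0.016646 m
440 × 2.1×10⁻⁴ × 0.48 = 0.044352 m
Layer 3: 520 × 1.4×10⁻⁴ × 0.8 = 0.05824 m
Layer 4: 0.24 × 940 × 0.78×10⁻⁴ = 0.0175968 m
Δh = 0.016646 + 0.044352 + 0.05824 + 0.0175968 = 0.1368348 m ≈ 0.137 m

Δh = 0.137 m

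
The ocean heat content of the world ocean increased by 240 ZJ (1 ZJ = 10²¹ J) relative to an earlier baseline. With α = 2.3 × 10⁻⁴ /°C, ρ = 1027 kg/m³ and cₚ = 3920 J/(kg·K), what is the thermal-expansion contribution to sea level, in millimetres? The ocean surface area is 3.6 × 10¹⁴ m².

Δh = 38.1 mm

Per unit area: Q = 240×10²¹ / (3.6×10¹⁴) ≈ 6.667×10⁸ J/m²
Δh = αQ/(ρcₚ) = 2.3×10⁻⁴ × 6.667×10⁸ / (1027 × 3920) ≈ 0.038089 m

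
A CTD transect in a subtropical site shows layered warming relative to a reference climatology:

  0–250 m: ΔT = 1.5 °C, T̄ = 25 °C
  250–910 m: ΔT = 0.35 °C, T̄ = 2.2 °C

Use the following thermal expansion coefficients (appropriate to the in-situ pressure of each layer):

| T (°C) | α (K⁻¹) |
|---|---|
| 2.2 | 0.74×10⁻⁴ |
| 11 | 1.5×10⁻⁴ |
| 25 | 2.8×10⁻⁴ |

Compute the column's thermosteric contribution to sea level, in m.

Δh = 0.12 m

Layer 1 at 25 °C → α = 2.8×10⁻⁴ K⁻¹
Layer 2 at 2.2 °C → α = 0.74×10⁻⁴ K⁻¹
0–250 m: 1.5 × 250 × 2.8×10⁻⁴ = 0.10500 m
Layer 2: 0.35 × 660 × 0.74×10⁻⁴ = 0.017094 m
Δh = 0.10500 + 0.017094 = 0.122094 m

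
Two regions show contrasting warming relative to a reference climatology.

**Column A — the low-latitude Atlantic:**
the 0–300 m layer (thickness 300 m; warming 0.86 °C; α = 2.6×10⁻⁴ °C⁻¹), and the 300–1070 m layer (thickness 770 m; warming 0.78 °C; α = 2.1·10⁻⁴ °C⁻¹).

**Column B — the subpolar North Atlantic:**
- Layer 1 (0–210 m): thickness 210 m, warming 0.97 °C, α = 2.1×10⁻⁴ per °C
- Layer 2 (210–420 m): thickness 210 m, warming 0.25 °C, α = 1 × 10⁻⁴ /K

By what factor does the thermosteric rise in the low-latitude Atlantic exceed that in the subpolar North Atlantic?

A 0–300 m: 0.86 × 2.6×10⁻⁴ × 300 = 0.06708 m
A 2.1×10⁻⁴ × 0.78 × 770 = 0.126126 m
A total: 0.193206 m
B Layer 1: 0.97 × 210 × 2.1×10⁻⁴ = 0.042777 m
B 210–420 m: 210 × 0.25 × 1×10⁻⁴ = 0.00525 m
B total: 0.048027 m
Ratio: 0.193206 / 0.048027 ≈ 4.023

4.02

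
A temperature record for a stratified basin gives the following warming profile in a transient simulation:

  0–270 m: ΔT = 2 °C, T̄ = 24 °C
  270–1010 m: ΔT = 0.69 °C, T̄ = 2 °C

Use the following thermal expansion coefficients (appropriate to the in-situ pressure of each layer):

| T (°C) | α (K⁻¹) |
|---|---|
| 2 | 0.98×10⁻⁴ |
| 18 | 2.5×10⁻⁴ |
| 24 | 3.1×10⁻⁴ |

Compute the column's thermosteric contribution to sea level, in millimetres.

Layer 1 at 24 °C → α = 3.1×10⁻⁴ K⁻¹
Layer 2 at 2 °C → α = 0.98×10⁻⁴ K⁻¹
0–270 m: 3.1×10⁻⁴ × 270 × 2 = 0.16740 m
740 × 0.98×10⁻⁴ × 0.69 = 0.0500388 m
Δh = 0.16740 + 0.0500388 = 0.2174388 m ≈ 220 mm

220 mm of thermosteric rise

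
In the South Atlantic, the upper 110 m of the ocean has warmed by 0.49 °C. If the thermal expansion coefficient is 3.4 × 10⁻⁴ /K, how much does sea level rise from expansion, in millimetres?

Δh = αΔT·H = 3.4×10⁻⁴ × 0.49 × 110 = 0.018326 m

Δh ≈ 18 mm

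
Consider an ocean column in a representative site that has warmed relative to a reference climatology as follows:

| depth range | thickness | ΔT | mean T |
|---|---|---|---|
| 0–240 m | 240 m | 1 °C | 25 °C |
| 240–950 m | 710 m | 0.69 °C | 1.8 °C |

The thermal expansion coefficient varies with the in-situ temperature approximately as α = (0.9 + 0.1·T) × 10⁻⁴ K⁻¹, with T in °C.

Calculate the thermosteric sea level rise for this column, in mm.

Layer 1: α = (0.9 + 0.1×25)×10⁻⁴ = 3.4×10⁻⁴ K⁻¹
Layer 2: α = (0.9 + 0.1×1.8)×10⁻⁴ = 1.08×10⁻⁴ K⁻¹
Layer 1: 3.4×10⁻⁴ × 1 × 240 = 0.08160 m
Layer 2: 0.69 × 710 × 1.08×10⁻⁴ = 0.0529092 m
Δh = 0.08160 + 0.0529092 = 0.1345092 m

Δh = 135 mm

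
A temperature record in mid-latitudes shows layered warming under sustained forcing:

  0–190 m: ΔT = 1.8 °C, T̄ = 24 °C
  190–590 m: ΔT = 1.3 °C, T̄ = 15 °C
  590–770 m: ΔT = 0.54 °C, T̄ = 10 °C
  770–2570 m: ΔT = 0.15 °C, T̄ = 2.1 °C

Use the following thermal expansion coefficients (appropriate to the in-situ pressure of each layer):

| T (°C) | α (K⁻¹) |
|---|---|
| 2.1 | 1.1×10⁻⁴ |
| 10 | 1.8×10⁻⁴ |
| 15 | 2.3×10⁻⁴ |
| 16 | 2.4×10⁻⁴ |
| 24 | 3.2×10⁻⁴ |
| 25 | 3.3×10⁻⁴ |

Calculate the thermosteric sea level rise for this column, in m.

Δh = 0.28 m

Layer 1 at 24 °C → α = 3.2×10⁻⁴ K⁻¹
Layer 2 at 15 °C → α = 2.3×10⁻⁴ K⁻¹
Layer 3 at 10 °C → α = 1.8×10⁻⁴ K⁻¹
Layer 4 at 2.1 °C → α = 1.1×10⁻⁴ K⁻¹
Layer 1: 3.2×10⁻⁴ × 1.8 × 190 = 0.10944 m
190–590 m: 2.3×10⁻⁴ × 1.3 × 400 = 0.11960 m
Layer 3: 1.8×10⁻⁴ × 180 × 0.54 = 0.017496 m
770–2570 m: 1.1×10⁻⁴ × 1800 × 0.15 = 0.02970 m
Δh = 0.10944 + 0.11960 + 0.017496 + 0.02970 = 0.276236 m ≈ 0.28 m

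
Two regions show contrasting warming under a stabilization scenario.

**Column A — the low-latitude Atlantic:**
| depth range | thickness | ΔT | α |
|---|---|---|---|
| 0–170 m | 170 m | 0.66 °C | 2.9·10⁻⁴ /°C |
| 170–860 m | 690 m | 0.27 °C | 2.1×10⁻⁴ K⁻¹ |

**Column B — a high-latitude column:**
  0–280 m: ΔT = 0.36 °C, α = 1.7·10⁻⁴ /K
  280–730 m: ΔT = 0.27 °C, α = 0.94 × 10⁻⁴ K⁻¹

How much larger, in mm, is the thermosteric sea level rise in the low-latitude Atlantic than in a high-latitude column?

43.1 mm larger

A Layer 1: 2.9×10⁻⁴ × 0.66 × 170 = 0.032538 m
A 2.1×10⁻⁴ × 0.27 × 690 = 0.039123 m
A total: 0.071661 m
B 1.7×10⁻⁴ × 280 × 0.36 = 0.017136 m
B 280–730 m: 0.27 × 0.94×10⁻⁴ × 450 = 0.011421 m
B total: 0.028557 m
Difference: 0.071661 − 0.028557 = 0.043104 m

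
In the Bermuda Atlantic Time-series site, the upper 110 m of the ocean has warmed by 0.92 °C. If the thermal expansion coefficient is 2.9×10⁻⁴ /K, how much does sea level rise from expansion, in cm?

Δh = αΔT·H = 2.9×10⁻⁴ × 0.92 × 110 = 0.029348 m

about 2.93 cm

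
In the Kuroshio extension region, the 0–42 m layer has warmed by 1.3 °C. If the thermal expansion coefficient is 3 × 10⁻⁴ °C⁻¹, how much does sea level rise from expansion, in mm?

Δh = 16.4 mm

Δh = αΔT·H = 3×10⁻⁴ × 1.3 × 42 = 0.01638 m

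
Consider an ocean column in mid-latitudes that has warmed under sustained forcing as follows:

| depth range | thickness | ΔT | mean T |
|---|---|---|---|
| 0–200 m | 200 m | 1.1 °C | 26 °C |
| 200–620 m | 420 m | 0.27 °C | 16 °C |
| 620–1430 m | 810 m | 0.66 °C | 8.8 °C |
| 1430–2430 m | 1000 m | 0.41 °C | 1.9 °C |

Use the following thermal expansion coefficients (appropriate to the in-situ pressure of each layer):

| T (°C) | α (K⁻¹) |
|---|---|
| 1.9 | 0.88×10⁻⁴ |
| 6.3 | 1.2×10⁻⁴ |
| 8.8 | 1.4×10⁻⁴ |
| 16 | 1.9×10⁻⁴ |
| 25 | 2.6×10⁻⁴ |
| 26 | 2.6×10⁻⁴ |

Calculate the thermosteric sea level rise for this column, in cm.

Layer 1 at 26 °C → α = 2.6×10⁻⁴ K⁻¹
Layer 2 at 16 °C → α = 1.9×10⁻⁴ K⁻¹
Layer 3 at 8.8 °C → α = 1.4×10⁻⁴ K⁻¹
Layer 4 at 1.9 °C → α = 0.88×10⁻⁴ K⁻¹
1.1 × 200 × 2.6×10⁻⁴ = 0.05720 m
200–620 m: 1.9×10⁻⁴ × 0.27 × 420 = 0.021546 m
Layer 3: 0.66 × 810 × 1.4×10⁻⁴ = 0.074844 m
Layer 4: 0.88×10⁻⁴ × 0.41 × 1000 = 0.03608 m
Δh = 0.05720 + 0.021546 + 0.074844 + 0.03608 = 0.18967 m

about 19.0 cm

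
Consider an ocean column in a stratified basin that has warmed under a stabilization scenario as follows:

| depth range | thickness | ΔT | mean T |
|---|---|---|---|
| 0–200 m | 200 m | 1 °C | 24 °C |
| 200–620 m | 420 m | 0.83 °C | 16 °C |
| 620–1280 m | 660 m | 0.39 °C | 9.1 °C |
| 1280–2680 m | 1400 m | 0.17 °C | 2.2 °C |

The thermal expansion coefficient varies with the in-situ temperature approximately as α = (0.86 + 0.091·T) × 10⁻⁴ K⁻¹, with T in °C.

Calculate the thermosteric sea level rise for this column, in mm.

210 mm

Layer 1: α = (0.86 + 0.091×24)×10⁻⁴ = 3.044×10⁻⁴ K⁻¹
Layer 2: α = (0.86 + 0.091×16)×10⁻⁴ = 2.316×10⁻⁴ K⁻¹
Layer 3: α = (0.86 + 0.091×9.1)×10⁻⁴ = 1.6881×10⁻⁴ K⁻¹
Layer 4: α = (0.86 + 0.091×2.2)×10⁻⁴ = 1.0602×10⁻⁴ K⁻¹
3.044×10⁻⁴ × 1 × 200 = 0.06088 m
Layer 2: 420 × 2.316×10⁻⁴ × 0.83 = 0.08073576 m
1.6881×10⁻⁴ × 660 × 0.39 = 0.043451694 m
1400 × 1.0602×10⁻⁴ × 0.17 = 0.02523276 m
Δh = 0.06088 + 0.08073576 + 0.043451694 + 0.02523276 = 0.210300214 m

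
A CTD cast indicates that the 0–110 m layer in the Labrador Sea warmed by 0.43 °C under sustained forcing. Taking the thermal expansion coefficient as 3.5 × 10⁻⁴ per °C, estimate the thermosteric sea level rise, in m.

about 0.0166 m

Δh = αΔT·H = 3.5×10⁻⁴ × 0.43 × 110 = 0.016555 m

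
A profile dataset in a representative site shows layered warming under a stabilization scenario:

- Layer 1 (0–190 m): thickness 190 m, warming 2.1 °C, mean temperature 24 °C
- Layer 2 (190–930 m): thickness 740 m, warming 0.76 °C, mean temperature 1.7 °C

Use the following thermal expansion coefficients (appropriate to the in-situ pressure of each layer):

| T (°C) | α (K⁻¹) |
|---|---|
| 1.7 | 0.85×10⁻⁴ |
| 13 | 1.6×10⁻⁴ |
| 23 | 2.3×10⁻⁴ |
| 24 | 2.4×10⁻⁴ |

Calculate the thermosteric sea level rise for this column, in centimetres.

Layer 1 at 24 °C → α = 2.4×10⁻⁴ K⁻¹
Layer 2 at 1.7 °C → α = 0.85×10⁻⁴ K⁻¹
0–190 m: 2.1 × 2.4×10⁻⁴ × 190 = 0.09576 m
740 × 0.85×10⁻⁴ × 0.76 = 0.047804 m
Δh = 0.09576 + 0.047804 = 0.143564 m

Δh = 14 cm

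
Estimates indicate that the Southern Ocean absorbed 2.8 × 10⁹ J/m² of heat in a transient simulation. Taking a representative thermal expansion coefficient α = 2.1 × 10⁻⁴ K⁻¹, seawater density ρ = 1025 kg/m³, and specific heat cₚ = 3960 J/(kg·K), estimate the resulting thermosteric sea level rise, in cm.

Δh = αQ/(ρcₚ) = 2.1×10⁻⁴ × 2.8×10⁹ / (1025 × 3960) ≈ 0.14486 m

Δh = 14 cm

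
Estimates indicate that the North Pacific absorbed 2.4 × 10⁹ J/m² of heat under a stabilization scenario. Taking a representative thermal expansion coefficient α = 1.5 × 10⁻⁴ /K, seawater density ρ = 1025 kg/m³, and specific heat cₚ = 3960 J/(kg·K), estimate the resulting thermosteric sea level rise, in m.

0.0887 m

Δh = αQ/(ρcₚ) = 1.5×10⁻⁴ × 2.4×10⁹ / (1025 × 3960) ≈ 0.088692 m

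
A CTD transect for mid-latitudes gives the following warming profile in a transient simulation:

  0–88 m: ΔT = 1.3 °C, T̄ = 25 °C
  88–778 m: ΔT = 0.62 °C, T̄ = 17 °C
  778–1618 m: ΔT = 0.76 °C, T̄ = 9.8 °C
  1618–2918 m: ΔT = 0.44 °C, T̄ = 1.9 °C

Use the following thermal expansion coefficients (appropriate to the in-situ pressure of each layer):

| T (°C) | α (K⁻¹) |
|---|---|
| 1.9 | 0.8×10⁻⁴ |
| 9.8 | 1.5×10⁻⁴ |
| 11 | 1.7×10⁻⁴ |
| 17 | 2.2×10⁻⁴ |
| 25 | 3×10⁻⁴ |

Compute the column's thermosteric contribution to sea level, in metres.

Δh ≈ 0.270 m

Layer 1 at 25 °C → α = 3×10⁻⁴ K⁻¹
Layer 2 at 17 °C → α = 2.2×10⁻⁴ K⁻¹
Layer 3 at 9.8 °C → α = 1.5×10⁻⁴ K⁻¹
Layer 4 at 1.9 °C → α = 0.8×10⁻⁴ K⁻¹
0–88 m: 3×10⁻⁴ × 88 × 1.3 = 0.03432 m
88–778 m: 2.2×10⁻⁴ × 0.62 × 690 = 0.094116 m
778–1618 m: 1.5×10⁻⁴ × 0.76 × 840 = 0.09576 m
Layer 4: 1300 × 0.8×10⁻⁴ × 0.44 = 0.04576 m
Δh = 0.03432 + 0.094116 + 0.09576 + 0.04576 = 0.269956 m ≈ 0.270 m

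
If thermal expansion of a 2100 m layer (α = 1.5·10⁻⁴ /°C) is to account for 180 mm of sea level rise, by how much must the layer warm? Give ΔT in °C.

0.571 °C

ΔT = Δh/(αH) = 0.18 / (1.5×10⁻⁴ × 2100) ≈ 0.5714 °C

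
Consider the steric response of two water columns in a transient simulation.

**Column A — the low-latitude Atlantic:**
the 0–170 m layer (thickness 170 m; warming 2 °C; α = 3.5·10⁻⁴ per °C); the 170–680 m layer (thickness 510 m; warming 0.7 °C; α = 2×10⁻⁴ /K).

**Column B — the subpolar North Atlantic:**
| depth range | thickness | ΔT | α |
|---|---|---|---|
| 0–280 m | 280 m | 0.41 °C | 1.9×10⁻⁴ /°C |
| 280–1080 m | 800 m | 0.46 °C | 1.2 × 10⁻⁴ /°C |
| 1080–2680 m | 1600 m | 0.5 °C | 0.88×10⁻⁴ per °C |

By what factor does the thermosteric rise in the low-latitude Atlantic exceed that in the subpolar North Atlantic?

A 0–170 m: 3.5×10⁻⁴ × 170 × 2 = 0.11900 m
A 170–680 m: 0.7 × 2×10⁻⁴ × 510 = 0.07140 m
A total: 0.19040 m
B 0–280 m: 0.41 × 1.9×10⁻⁴ × 280 = 0.021812 m
B 0.46 × 800 × 1.2×10⁻⁴ = 0.04416 m
B Layer 3: 1600 × 0.5 × 0.88×10⁻⁴ = 0.07040 m
B total: 0.136372 m
Ratio: 0.19040 / 0.136372 ≈ 1.396

1.40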